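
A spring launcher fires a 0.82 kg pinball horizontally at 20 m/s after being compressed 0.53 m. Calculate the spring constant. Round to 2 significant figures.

k = 1200 N/m

Spring PE at full compression equals KE at release: ½kx² = ½mv²
k = mv²/x² = (0.82)(20)²/(0.53)² = 1168 N/m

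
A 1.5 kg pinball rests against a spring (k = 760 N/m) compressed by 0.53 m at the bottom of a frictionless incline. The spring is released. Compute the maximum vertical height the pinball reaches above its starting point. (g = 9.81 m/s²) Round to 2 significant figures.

h = 7.3 m

At maximum height the pinball is at rest, so ½kx² = mgh
h = kx²/(2mg) = (760)(0.53)²/(2 × 1.5 × 9.81) = 7.254 m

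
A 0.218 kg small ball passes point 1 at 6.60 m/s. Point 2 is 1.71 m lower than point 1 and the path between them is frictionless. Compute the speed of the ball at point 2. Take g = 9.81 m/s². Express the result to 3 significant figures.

Mechanical energy is conserved (no friction): ½mv₀² + mgh = ½mv²
The mass cancels from both sides.
v² = v₀² + 2gh = (6.60)² + 2(9.81)(1.71) = 77.110
v = √77.110 = 8.781 m/s

v = 8.78 m/s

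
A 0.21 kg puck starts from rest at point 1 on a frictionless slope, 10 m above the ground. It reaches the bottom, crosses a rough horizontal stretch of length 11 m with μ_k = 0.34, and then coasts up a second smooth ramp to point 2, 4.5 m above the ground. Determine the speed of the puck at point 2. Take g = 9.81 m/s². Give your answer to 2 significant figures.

Energy at 1: mgh₁ = (0.21)(9.81)(10) = 20.601 J
Friction loss: W_f = μ_k mg d = 7.705 J
At 2: ½mv² + mgh₂ = mgh₁ − W_f
½mv² = 20.601 − 7.705 − 9.2704 = 3.6258 J
v = √(2 × 3.6258/0.21) = 5.876 m/s

v = 5.9 m/s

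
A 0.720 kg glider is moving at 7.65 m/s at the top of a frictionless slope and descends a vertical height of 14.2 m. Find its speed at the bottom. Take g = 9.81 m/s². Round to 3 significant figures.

v = 18.4 m/s

By conservation of mechanical energy, ½mv₀² + mgh = ½mv²
v² = v₀² + 2gh = (7.65)² + 2(9.81)(14.2) = 337.13
v = √337.13 = 18.36 m/s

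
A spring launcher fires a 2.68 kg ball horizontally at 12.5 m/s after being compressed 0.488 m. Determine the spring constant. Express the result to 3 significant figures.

½kx² = ½mv²
k = mv²/x² = (2.68)(12.5)²/(0.488)² = 1758 N/m

k = 1760 N/m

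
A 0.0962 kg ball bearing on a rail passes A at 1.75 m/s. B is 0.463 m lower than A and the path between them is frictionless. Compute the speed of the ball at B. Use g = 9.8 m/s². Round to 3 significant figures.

v = 3.48 m/s

Energy conservation between the two points: ½mv₀² + mgh = ½mv²
v² = v₀² + 2gh = (1.75)² + 2(9.8)(0.463) = 12.137
v = √12.137 = 3.484 m/s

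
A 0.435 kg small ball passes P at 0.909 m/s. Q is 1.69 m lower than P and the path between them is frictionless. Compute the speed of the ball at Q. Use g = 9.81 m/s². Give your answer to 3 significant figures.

v = 5.83 m/s

Mechanical energy is conserved (no friction): ½mv₀² + mgh = ½mv²
The mass cancels from both sides.
v² = v₀² + 2gh = (0.909)² + 2(9.81)(1.69) = 33.984
v = √33.984 = 5.830 m/s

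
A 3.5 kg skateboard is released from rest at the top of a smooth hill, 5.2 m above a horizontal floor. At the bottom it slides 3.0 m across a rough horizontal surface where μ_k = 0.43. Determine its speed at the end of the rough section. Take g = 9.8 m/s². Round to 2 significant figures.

Energy bookkeeping (friction removes W_f = μ_k N d):
mgh = ½mv² + μ_k m g d
W_f = μ_k mg d = (0.43)(3.5)(9.8)(3.0) = 44.25 J
½mv² = mgh − W_f = 178.36 − 44.25 = 134.11 J
v = √(2 × 134.11/3.5) = 8.754 m/s

v = 8.8 m/s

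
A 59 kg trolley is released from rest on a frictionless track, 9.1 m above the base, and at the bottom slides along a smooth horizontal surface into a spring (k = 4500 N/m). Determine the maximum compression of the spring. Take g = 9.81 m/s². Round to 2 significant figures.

At max compression the trolley is momentarily at rest: mgh = ½kx²
x = √(2mgh/k) = √(2 × 59 × 9.81 × 9.1 / 4500) = 1.530 m

x = 1.5 m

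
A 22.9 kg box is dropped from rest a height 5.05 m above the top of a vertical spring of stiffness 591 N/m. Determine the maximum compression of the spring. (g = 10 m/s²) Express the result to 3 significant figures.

Measuring PE from the top of the relaxed spring, at max compression the box has dropped H + x with zero KE, so:
mg(H + x) = ½kx²
½(591)x² − (22.9)(10)x − (22.9)(10)(5.05) = 0
295.5x² − 229.0x − 1156 = 0
x = [229.0 + √(52441 + 1.3669e+06)]/(2 × 295.5) = 2.403 m

x = 2.40 m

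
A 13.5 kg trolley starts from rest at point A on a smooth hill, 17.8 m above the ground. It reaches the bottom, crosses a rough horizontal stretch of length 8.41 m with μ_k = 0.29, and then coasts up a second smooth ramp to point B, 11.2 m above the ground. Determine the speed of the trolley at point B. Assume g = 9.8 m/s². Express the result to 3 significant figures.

v = 9.03 m/s

Energy at A: mgh₁ = (13.5)(9.8)(17.8) = 2354.9 J
Friction loss: W_f = μ_k mg d = 322.7 J
At B: ½mv² + mgh₂ = mgh₁ − W_f
½mv² = 2354.9 − 322.7 − 1481.8 = 550.51 J
v = √(2 × 550.51/13.5) = 9.031 m/s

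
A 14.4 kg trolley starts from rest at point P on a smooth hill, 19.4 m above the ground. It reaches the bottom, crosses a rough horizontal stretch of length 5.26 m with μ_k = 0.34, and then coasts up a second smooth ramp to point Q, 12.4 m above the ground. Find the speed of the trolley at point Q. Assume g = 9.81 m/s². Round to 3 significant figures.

Energy at P: mgh₁ = (14.4)(9.81)(19.4) = 2740.5 J
Friction loss: W_f = μ_k mg d = 252.6 J
At Q: ½mv² + mgh₂ = mgh₁ − W_f
½mv² = 2740.5 − 252.6 − 1751.7 = 736.21 J
v = √(2 × 736.21/14.4) = 10.11 m/s

v = 10.1 m/s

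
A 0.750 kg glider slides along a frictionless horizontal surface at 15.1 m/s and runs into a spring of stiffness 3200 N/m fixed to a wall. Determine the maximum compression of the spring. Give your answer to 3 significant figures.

x = 0.231 m

All KE is stored as spring PE at maximum compression: ½mv² = ½kx²
x = v√(m/k) = 15.1 × √(0.750/3200) = 0.2312 m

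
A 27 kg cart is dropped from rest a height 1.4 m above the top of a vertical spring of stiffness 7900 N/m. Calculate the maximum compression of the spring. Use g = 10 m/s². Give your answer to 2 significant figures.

x = 0.35 m

Let x be the compression. The total drop is H + x, and the cart is instantaneously at rest at max compression, so energy conservation gives:
mg(H + x) = ½kx²
½(7900)x² − (27)(10)x − (27)(10)(1.4) = 0
3950x² − 270.0x − 378.0 = 0
x = [270.0 + √(72900 + 5.9724e+06)]/(2 × 3950) = 0.3454 m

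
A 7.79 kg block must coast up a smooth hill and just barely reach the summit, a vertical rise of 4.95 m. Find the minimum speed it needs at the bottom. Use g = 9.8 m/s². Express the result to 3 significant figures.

v = 9.85 m/s

At the top it is momentarily at rest, so all KE converts to PE: ½mv² = mgh
v = √(2gh) = √(2 × 9.8 × 4.95) = 9.850 m/s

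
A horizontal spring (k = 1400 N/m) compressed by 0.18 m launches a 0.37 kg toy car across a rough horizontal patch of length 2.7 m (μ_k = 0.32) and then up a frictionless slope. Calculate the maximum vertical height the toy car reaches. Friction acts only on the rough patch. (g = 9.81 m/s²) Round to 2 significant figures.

Spring energy: E₀ = ½kx² = ½(1400)(0.18)² = 22.680 J
Friction: W_f = μ_k mg d = (0.32)(0.37)(9.81)(2.7) = 3.136 J
Energy at base of ramp: E = 22.680 − 3.136 = 19.544 J
At max height all remaining energy is PE: mgh = E ⇒ h = E/(mg) = 19.544/(0.37 × 9.81) = 5.384 m

h = 5.4 m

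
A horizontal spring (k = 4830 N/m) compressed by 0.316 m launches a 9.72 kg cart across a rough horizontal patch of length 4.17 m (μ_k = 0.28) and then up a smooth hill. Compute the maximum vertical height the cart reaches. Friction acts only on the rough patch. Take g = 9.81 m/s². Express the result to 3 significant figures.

Spring energy: E₀ = ½kx² = ½(4830)(0.316)² = 241.15 J
Friction: W_f = μ_k mg d = (0.28)(9.72)(9.81)(4.17) = 111.3 J
Energy at base of ramp: E = 241.15 − 111.3 = 129.82 J
At max height all remaining energy is PE: mgh = E ⇒ h = E/(mg) = 129.82/(9.72 × 9.81) = 1.361 m

h = 1.36 m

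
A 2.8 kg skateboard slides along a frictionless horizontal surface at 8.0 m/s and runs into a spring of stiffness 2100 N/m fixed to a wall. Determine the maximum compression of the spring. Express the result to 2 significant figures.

All KE is stored as spring PE at maximum compression: ½mv² = ½kx²
x = v√(m/k) = 8.0 × √(2.8/2100) = 0.2921 m

x = 0.29 m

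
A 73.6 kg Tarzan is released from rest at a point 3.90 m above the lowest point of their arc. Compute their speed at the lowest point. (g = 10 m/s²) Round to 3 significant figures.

By conservation of mechanical energy, mgh = ½mv²
v = √(2gh) = √(2 × 10 × 3.90) = √78.000 = 8.832 m/s

v = 8.83 m/s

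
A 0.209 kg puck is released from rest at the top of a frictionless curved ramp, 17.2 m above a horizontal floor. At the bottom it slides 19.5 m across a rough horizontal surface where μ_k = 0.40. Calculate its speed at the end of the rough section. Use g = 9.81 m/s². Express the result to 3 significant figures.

Energy bookkeeping (friction removes W_f = μ_k N d):
mgh = ½mv² + μ_k m g d
W_f = μ_k mg d = (0.40)(0.209)(9.81)(19.5) = 15.99 J
½mv² = mgh − W_f = 35.265 − 15.99 = 19.273 J
v = √(2 × 19.273/0.209) = 13.58 m/s

v = 13.6 m/s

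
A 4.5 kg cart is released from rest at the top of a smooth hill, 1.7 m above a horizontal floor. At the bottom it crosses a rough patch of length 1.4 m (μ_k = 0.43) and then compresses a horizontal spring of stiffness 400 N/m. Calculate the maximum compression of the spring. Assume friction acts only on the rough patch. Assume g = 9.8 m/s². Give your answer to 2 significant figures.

x = 0.49 m

Initial energy: E₁ = mgh = (4.5)(9.8)(1.7) = 74.970 J
Friction removes W_f = μ_k mg d = (0.43)(4.5)(9.8)(1.4) = 26.55 J
Energy reaching the spring: E = 74.970 − 26.55 = 48.422 J
At max compression ½kx² = E ⇒ x = √(2E/k) = √(2 × 48.422/400) = 0.4920 m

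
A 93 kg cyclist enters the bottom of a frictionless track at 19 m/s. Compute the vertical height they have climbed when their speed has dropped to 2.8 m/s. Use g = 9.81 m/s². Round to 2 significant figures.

h = 18 m

Energy balance between the two points: ½mv₁² = ½mv₂² + mgh
h = (v₁² − v₂²)/(2g) = (19² − 2.8²)/(2 × 9.81) = 18.00 m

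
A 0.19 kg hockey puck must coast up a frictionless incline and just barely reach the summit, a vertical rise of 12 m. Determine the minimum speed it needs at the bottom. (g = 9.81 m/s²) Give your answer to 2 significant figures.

At the top it is momentarily at rest, so all KE converts to PE: ½mv² = mgh
v = √(2gh) = √(2 × 9.81 × 12) = 15.34 m/s

v = 15 m/s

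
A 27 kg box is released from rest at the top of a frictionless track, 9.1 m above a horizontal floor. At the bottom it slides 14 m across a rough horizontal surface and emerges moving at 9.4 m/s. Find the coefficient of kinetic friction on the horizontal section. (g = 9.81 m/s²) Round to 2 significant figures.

Applying the work–energy principle:
mgh = ½mv² + μ_k m g d
mgh = 2410.3 J; ½mv² = 1192.9 J
W_f = 2410.3 − 1192.9 = 1217 J
μ_k = W_f/(mg·d) = 1217/(264.9 × 14) = 0.3283

μ_k = 0.33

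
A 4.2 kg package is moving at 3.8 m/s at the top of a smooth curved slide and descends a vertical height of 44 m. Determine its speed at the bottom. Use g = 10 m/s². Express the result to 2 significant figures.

Energy conservation between the two points: ½mv₀² + mgh = ½mv²
v² = v₀² + 2gh = (3.8)² + 2(10)(44) = 894.44
v = √894.44 = 29.91 m/s

v = 30 m/s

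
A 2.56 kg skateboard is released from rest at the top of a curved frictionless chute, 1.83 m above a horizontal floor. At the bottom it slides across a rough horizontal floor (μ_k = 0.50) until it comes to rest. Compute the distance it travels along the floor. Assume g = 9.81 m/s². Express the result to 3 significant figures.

d = 3.66 m

Energy at the top = energy at the end + work done against friction:
At rest all PE has been dissipated by friction: mgh = μ_k m g d
d = h/μ_k = 1.83/0.50 = 3.660 m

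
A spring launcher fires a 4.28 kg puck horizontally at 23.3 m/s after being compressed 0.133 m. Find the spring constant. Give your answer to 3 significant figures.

Energy stored in the spring equals the launch KE: ½kx² = ½mv²
k = mv²/x² = (4.28)(23.3)²/(0.133)² = 131357 N/m

k = 131000 N/m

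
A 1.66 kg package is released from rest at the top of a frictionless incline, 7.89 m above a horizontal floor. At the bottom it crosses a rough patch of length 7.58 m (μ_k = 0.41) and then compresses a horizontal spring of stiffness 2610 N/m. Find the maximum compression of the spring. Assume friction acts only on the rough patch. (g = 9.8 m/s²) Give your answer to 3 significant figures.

x = 0.244 m

Initial energy: E₁ = mgh = (1.66)(9.8)(7.89) = 128.35 J
Friction removes W_f = μ_k mg d = (0.41)(1.66)(9.8)(7.58) = 50.56 J
Energy reaching the spring: E = 128.35 − 50.56 = 77.797 J
At max compression ½kx² = E ⇒ x = √(2E/k) = √(2 × 77.797/2610) = 0.2442 m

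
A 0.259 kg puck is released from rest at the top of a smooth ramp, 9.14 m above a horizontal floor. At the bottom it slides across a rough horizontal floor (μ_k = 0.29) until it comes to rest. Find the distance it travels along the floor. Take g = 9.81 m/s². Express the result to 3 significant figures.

d = 31.5 m

Energy bookkeeping (friction removes W_f = μ_k N d):
At rest all PE has been dissipated by friction: mgh = μ_k m g d
d = h/μ_k = 9.14/0.29 = 31.52 m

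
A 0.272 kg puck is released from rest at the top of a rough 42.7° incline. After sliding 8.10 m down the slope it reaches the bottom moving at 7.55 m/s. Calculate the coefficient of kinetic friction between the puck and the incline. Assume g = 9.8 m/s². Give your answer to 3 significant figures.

μ_k = 0.434

Energy balance down the incline: mg L sinθ − ½mv² = μ_k (mg cosθ) L
mgL sinθ = 14.642 J; ½mv² = 7.7523 J
W_f = 14.642 − 7.7523 = 6.890 J
μ_k = W_f/(mg cosθ · L) = 6.890/(1.959 × 8.10) = 0.4342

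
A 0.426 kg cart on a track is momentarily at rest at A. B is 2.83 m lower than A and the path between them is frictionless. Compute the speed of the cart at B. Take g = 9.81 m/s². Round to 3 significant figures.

v = 7.45 m/s

Equating total energy at the two states: mgh = ½mv²
v = √(2gh) = √(2 × 9.81 × 2.83) = √55.525 = 7.451 m/s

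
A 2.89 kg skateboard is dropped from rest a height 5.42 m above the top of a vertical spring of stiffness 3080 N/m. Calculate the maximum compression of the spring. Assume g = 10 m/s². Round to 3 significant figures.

x = 0.328 m

Measuring PE from the top of the relaxed spring, at max compression the skateboard has dropped H + x with zero KE, so:
mg(H + x) = ½kx²
½(3080)x² − (2.89)(10)x − (2.89)(10)(5.42) = 0
1540x² − 28.90x − 156.6 = 0
x = [28.90 + √(835.2 + 964890)]/(2 × 1540) = 0.3284 m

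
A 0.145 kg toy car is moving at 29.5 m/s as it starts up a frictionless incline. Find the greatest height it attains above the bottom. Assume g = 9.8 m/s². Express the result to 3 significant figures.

h = 44.4 m

By energy conservation, ½mv² = mgh
h = v²/(2g) = 29.5²/(2 × 9.8) = 44.40 m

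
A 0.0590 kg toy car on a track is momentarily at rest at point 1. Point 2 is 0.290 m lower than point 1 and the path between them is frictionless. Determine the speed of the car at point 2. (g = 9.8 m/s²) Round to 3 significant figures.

v = 2.38 m/s

Energy conservation between the two points: mgh = ½mv²
The mass cancels from both sides.
v = √(2gh) = √(2 × 9.8 × 0.290) = √5.6840 = 2.384 m/s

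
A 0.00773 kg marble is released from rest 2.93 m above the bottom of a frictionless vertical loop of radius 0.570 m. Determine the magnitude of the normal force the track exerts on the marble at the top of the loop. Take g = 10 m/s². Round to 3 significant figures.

Energy from release to top (height 2r): mgh = ½mv_top² + mg(2r)
v_top² = 2g(h − 2r) = 2(10)(2.93 − 1.140) = 35.800 m²/s²
At the top, both N and weight point toward the centre: N + mg = mv_top²/r
N = m(v_top²/r − g) = 0.00773(35.800/0.570 − 10) = 0.4082 N

N = 0.408 N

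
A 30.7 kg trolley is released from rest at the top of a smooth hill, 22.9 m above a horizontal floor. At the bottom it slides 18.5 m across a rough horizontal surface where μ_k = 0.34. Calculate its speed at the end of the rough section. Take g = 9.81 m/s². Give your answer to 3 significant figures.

Applying the work–energy principle:
mgh = ½mv² + μ_k m g d
W_f = μ_k mg d = (0.34)(30.7)(9.81)(18.5) = 1894 J
½mv² = mgh − W_f = 6896.7 − 1894 = 5002.4 J
v = √(2 × 5002.4/30.7) = 18.05 m/s

v = 18.1 m/s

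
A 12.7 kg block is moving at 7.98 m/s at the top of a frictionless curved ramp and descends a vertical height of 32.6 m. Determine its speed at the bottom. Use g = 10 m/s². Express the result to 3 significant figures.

v = 26.8 m/s

By conservation of mechanical energy, ½mv₀² + mgh = ½mv²
v² = v₀² + 2gh = (7.98)² + 2(10)(32.6) = 715.68
v = √715.68 = 26.75 m/s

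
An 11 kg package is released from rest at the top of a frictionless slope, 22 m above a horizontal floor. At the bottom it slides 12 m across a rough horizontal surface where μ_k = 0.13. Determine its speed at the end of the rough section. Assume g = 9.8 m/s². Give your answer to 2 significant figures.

v = 20 m/s

Energy bookkeeping (friction removes W_f = μ_k N d):
mgh = ½mv² + μ_k m g d
W_f = μ_k mg d = (0.13)(11)(9.8)(12) = 168.2 J
½mv² = mgh − W_f = 2371.6 − 168.2 = 2203.4 J
v = √(2 × 2203.4/11) = 20.02 m/s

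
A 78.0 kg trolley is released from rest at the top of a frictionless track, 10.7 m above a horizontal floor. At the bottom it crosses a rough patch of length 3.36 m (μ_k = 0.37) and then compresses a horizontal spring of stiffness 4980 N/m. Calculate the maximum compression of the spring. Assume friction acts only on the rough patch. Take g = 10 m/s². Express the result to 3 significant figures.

Initial energy: E₁ = mgh = (78.0)(10)(10.7) = 8346.0 J
Friction removes W_f = μ_k mg d = (0.37)(78.0)(10)(3.36) = 969.7 J
Energy reaching the spring: E = 8346.0 − 969.7 = 7376.3 J
At max compression ½kx² = E ⇒ x = √(2E/k) = √(2 × 7376.3/4980) = 1.721 m

x = 1.72 m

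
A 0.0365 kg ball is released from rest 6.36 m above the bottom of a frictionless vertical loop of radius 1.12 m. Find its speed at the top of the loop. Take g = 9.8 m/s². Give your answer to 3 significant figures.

Energy conservation: mgh = ½mv_top² + mg(2r)
v_top² = 2g(h − 2r) = 2(9.8)(6.36 − 2.240) = 80.75
v_top = 8.986 m/s

v = 8.99 m/s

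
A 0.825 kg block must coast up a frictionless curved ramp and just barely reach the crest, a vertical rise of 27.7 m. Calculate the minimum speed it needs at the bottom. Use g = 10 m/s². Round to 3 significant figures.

At the top it is momentarily at rest, so all KE converts to PE: ½mv² = mgh
v = √(2gh) = √(2 × 10 × 27.7) = 23.54 m/s

v = 23.5 m/s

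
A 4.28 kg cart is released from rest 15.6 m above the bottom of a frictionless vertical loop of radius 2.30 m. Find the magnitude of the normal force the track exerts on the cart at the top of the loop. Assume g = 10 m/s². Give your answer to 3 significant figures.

Energy from release to top (height 2r): mgh = ½mv_top² + mg(2r)
v_top² = 2g(h − 2r) = 2(10)(15.6 − 4.600) = 220.00 m²/s²
At the top, both N and weight point toward the centre: N + mg = mv_top²/r
N = m(v_top²/r − g) = 4.28(220.00/2.30 − 10) = 366.6 N

N = 367 N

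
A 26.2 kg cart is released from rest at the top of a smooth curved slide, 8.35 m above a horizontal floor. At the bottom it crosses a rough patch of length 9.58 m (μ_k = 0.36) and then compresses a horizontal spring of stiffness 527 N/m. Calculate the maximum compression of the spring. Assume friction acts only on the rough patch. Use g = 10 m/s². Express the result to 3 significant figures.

x = 2.21 m

Initial energy: E₁ = mgh = (26.2)(10)(8.35) = 2187.7 J
Friction removes W_f = μ_k mg d = (0.36)(26.2)(10)(9.58) = 903.6 J
Energy reaching the spring: E = 2187.7 − 903.6 = 1284.1 J
At max compression ½kx² = E ⇒ x = √(2E/k) = √(2 × 1284.1/527) = 2.208 m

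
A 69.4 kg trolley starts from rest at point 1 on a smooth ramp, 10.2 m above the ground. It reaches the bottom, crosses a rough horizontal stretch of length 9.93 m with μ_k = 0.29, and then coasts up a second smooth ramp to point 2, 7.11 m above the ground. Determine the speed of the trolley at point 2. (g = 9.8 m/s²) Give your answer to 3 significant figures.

Energy at 1: mgh₁ = (69.4)(9.8)(10.2) = 6937.2 J
Friction loss: W_f = μ_k mg d = 1959 J
At 2: ½mv² + mgh₂ = mgh₁ − W_f
½mv² = 6937.2 − 1959 − 4835.7 = 143.03 J
v = √(2 × 143.03/69.4) = 2.030 m/s

v = 2.03 m/s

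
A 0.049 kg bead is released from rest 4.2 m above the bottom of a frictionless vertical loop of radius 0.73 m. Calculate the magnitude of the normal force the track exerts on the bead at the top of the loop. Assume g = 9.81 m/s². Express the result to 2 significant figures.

Energy from release to top (height 2r): mgh = ½mv_top² + mg(2r)
v_top² = 2g(h − 2r) = 2(9.81)(4.2 − 1.460) = 53.759 m²/s²
At the top, both N and weight point toward the centre: N + mg = mv_top²/r
N = m(v_top²/r − g) = 0.049(53.759/0.73 − 9.81) = 3.128 N

N = 3.1 N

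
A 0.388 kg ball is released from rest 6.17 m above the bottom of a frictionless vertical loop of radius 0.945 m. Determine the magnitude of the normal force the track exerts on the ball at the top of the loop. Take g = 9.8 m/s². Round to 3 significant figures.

N = 30.6 N

Energy from release to top (height 2r): mgh = ½mv_top² + mg(2r)
v_top² = 2g(h − 2r) = 2(9.8)(6.17 − 1.890) = 83.888 m²/s²
At the top, both N and weight point toward the centre: N + mg = mv_top²/r
N = m(v_top²/r − g) = 0.388(83.888/0.945 − 9.8) = 30.64 N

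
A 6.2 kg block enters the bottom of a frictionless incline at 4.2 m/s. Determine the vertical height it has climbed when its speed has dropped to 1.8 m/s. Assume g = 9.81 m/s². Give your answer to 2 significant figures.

h = 0.73 m

Conservation of energy: ½mv₁² = ½mv₂² + mgh
h = (v₁² − v₂²)/(2g) = (4.2² − 1.8²)/(2 × 9.81) = 0.7339 m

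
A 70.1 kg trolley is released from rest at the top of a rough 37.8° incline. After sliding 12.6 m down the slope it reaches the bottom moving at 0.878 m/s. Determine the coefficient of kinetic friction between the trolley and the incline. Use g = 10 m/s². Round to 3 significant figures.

μ_k = 0.772

The energy dissipated by friction is the PE lost minus the KE gained:
mgL sinθ = 5413.6 J; ½mv² = 27.019 J
W_f = 5413.6 − 27.019 = 5387 J
μ_k = W_f/(mg cosθ · L) = 5387/(553.9 × 12.6) = 0.7718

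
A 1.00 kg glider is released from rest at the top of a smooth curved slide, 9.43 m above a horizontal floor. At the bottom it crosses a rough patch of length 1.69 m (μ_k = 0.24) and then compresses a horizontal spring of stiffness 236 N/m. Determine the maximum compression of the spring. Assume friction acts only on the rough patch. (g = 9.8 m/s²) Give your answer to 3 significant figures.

x = 0.866 m

Initial energy: E₁ = mgh = (1.00)(9.8)(9.43) = 92.414 J
Friction removes W_f = μ_k mg d = (0.24)(1.00)(9.8)(1.69) = 3.975 J
Energy reaching the spring: E = 92.414 − 3.975 = 88.439 J
At max compression ½kx² = E ⇒ x = √(2E/k) = √(2 × 88.439/236) = 0.8657 m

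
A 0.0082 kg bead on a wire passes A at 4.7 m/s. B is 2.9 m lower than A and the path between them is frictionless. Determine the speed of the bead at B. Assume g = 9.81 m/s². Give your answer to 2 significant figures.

v = 8.9 m/s

Mechanical energy is conserved (no friction): ½mv₀² + mgh = ½mv²
v² = v₀² + 2gh = (4.7)² + 2(9.81)(2.9) = 78.988
v = √78.988 = 8.888 m/s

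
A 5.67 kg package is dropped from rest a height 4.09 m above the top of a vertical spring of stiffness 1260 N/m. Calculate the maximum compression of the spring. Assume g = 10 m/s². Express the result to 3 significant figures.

x = 0.653 m

Take the reference level at the top of the uncompressed spring. At max compression the package has fallen H + x and is momentarily at rest:
mg(H + x) = ½kx²
½(1260)x² − (5.67)(10)x − (5.67)(10)(4.09) = 0
630.0x² − 56.70x − 231.9 = 0
x = [56.70 + √(3215 + 584396)]/(2 × 630.0) = 0.6534 m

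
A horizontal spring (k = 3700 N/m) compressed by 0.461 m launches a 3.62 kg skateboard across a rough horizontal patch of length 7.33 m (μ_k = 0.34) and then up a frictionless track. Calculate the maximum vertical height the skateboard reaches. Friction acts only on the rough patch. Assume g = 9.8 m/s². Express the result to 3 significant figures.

Spring energy: E₀ = ½kx² = ½(3700)(0.461)² = 393.16 J
Friction: W_f = μ_k mg d = (0.34)(3.62)(9.8)(7.33) = 88.41 J
Energy at base of ramp: E = 393.16 − 88.41 = 304.75 J
At max height all remaining energy is PE: mgh = E ⇒ h = E/(mg) = 304.75/(3.62 × 9.8) = 8.590 m

h = 8.59 m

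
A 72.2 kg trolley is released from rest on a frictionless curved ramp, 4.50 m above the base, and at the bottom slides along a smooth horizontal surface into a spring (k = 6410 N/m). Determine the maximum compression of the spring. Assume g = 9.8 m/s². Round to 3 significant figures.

x = 0.997 m

Gravitational PE at the top equals spring PE at max compression: mgh = ½kx²
x = √(2mgh/k) = √(2 × 72.2 × 9.8 × 4.50 / 6410) = 0.9967 m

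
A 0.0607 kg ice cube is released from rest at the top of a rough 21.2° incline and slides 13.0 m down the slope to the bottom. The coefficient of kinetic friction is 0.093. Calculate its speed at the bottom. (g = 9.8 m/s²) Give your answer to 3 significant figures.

v = 8.37 m/s

Energy: mgh = ½mv² + W_f, with h = L sinθ and W_f = μ_k (mg cosθ) L
mgh = mgL sinθ = (0.0607)(9.8)(13.0)sin21.2° = 2.7965 J
W_f = μ_k mg cosθ · L = (0.093)(0.0607)(9.8)cos21.2°·13.0 = 0.6705 J
½mv² = 2.7965 − 0.6705 = 2.1260 J
v = √(2 × 2.1260/0.0607) = 8.370 m/s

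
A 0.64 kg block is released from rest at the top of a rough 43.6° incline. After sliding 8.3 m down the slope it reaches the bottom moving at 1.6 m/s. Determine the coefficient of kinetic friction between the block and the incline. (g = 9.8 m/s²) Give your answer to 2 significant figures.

mgh = ½mv² + μ_k (mg cosθ) L, with h = L sinθ
mgL sinθ = 35.900 J; ½mv² = 0.81920 J
W_f = 35.900 − 0.81920 = 35.08 J
μ_k = W_f/(mg cosθ · L) = 35.08/(4.542 × 8.3) = 0.9306

μ_k = 0.93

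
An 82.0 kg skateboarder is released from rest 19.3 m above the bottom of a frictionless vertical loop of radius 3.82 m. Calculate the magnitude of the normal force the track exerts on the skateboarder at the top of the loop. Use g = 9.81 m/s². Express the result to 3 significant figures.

N = 4110 N

Energy from release to top (height 2r): mgh = ½mv_top² + mg(2r)
v_top² = 2g(h − 2r) = 2(9.81)(19.3 − 7.640) = 228.77 m²/s²
At the top, both N and weight point toward the centre: N + mg = mv_top²/r
N = m(v_top²/r − g) = 82.0(228.77/3.82 − 9.81) = 4106 N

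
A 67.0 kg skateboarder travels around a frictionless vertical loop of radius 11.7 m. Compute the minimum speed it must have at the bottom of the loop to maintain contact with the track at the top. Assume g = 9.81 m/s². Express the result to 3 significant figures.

At the top: mg = mv_top²/r ⇒ v_top² = gr = 114.8 m²/s²
Energy from bottom to top (height 2r): ½mv_bot² = ½mv_top² + mg(2r)
v_bot² = gr + 4gr = 5gr = 573.9
v_bot = √(5gr) = 23.96 m/s

v = 24.0 m/s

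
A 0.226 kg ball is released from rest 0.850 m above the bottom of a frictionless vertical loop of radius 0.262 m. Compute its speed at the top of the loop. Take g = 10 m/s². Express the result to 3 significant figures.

Energy conservation: mgh = ½mv_top² + mg(2r)
v_top² = 2g(h − 2r) = 2(10)(0.850 − 0.5240) = 6.520
v_top = 2.553 m/s

v = 2.55 m/s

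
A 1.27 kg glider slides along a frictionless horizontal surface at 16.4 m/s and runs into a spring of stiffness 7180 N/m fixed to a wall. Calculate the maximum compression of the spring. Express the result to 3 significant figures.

x = 0.218 m

At max compression the glider is momentarily at rest: ½mv² = ½kx²
x = v√(m/k) = 16.4 × √(1.27/7180) = 0.2181 m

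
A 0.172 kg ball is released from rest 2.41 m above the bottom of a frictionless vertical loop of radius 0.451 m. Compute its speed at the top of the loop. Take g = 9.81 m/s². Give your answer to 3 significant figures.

Energy conservation: mgh = ½mv_top² + mg(2r)
v_top² = 2g(h − 2r) = 2(9.81)(2.41 − 0.9020) = 29.59
v_top = 5.439 m/s

v = 5.44 m/s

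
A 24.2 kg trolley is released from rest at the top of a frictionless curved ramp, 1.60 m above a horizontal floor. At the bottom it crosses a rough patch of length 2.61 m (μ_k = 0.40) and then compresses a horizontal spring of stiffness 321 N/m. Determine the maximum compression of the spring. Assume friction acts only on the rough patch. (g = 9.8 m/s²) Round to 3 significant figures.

x = 0.906 m

Initial energy: E₁ = mgh = (24.2)(9.8)(1.60) = 379.46 J
Friction removes W_f = μ_k mg d = (0.40)(24.2)(9.8)(2.61) = 247.6 J
Energy reaching the spring: E = 379.46 − 247.6 = 131.86 J
At max compression ½kx² = E ⇒ x = √(2E/k) = √(2 × 131.86/321) = 0.9064 m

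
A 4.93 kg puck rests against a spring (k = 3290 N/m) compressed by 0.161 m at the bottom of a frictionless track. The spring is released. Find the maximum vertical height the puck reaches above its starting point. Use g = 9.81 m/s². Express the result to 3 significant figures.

h = 0.882 m

All spring PE becomes gravitational PE at the highest point: ½kx² = mgh
h = kx²/(2mg) = (3290)(0.161)²/(2 × 4.93 × 9.81) = 0.8817 m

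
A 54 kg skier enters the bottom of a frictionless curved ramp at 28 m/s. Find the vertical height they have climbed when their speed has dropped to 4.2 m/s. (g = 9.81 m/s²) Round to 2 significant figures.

Energy balance between the two points: ½mv₁² = ½mv₂² + mgh
h = (v₁² − v₂²)/(2g) = (28² − 4.2²)/(2 × 9.81) = 39.06 m

h = 39 m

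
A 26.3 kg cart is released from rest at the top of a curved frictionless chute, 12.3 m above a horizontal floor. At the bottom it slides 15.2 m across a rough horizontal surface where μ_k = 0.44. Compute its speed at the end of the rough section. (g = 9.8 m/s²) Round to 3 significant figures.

v = 10.5 m/s

Energy bookkeeping (friction removes W_f = μ_k N d):
mgh = ½mv² + μ_k m g d
W_f = μ_k mg d = (0.44)(26.3)(9.8)(15.2) = 1724 J
½mv² = mgh − W_f = 3170.2 − 1724 = 1446.4 J
v = √(2 × 1446.4/26.3) = 10.49 m/s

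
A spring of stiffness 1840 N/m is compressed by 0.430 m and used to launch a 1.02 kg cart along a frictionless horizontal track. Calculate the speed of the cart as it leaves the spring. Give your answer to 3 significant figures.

v = 18.3 m/s

Conservation of energy: ½kx² = ½mv²
v = x√(k/m) = 0.430 × √(1840/1.02) = 18.26 m/s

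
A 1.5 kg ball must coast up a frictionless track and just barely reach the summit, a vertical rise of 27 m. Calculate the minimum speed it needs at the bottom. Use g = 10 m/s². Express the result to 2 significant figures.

v = 23 m/s

At the top it is momentarily at rest, so all KE converts to PE: ½mv² = mgh
v = √(2gh) = √(2 × 10 × 27) = 23.24 m/s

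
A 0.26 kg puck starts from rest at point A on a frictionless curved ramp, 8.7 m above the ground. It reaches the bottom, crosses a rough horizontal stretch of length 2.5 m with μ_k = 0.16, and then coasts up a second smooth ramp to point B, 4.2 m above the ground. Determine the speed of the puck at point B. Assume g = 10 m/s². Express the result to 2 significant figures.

v = 9.1 m/s

Energy at A: mgh₁ = (0.26)(10)(8.7) = 22.620 J
Friction loss: W_f = μ_k mg d = 1.040 J
At B: ½mv² + mgh₂ = mgh₁ − W_f
½mv² = 22.620 − 1.040 − 10.920 = 10.660 J
v = √(2 × 10.660/0.26) = 9.055 m/s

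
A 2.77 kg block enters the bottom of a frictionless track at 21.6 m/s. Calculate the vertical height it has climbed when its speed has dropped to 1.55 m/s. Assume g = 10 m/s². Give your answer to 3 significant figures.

Energy balance between the two points: ½mv₁² = ½mv₂² + mgh
h = (v₁² − v₂²)/(2g) = (21.6² − 1.55²)/(2 × 10) = 23.21 m

h = 23.2 m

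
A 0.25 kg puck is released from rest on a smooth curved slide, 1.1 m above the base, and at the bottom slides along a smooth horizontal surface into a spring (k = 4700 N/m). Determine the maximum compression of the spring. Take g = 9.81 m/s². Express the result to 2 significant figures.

x = 0.034 m

Energy conservation (no friction) from release to max compression: mgh = ½kx²
x = √(2mgh/k) = √(2 × 0.25 × 9.81 × 1.1 / 4700) = 0.03388 m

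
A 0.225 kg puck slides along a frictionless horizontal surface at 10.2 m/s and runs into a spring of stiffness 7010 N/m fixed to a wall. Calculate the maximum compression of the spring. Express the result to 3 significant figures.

At max compression the puck is momentarily at rest: ½mv² = ½kx²
x = v√(m/k) = 10.2 × √(0.225/7010) = 0.05779 m

x = 0.0578 m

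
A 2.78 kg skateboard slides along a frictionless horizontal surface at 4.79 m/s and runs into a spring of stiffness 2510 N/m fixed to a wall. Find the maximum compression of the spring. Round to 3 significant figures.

Conservation of energy between contact and max compression: ½mv² = ½kx²
x = v√(m/k) = 4.79 × √(2.78/2510) = 0.1594 m

x = 0.159 m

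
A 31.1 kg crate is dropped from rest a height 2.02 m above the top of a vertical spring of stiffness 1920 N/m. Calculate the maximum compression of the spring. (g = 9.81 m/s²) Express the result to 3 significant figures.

x = 0.976 m

Measuring PE from the top of the relaxed spring, at max compression the crate has dropped H + x with zero KE, so:
mg(H + x) = ½kx²
½(1920)x² − (31.1)(9.81)x − (31.1)(9.81)(2.02) = 0
960.0x² − 305.1x − 616.3 = 0
x = [305.1 + √(93081 + 2.3665e+06)]/(2 × 960.0) = 0.9757 m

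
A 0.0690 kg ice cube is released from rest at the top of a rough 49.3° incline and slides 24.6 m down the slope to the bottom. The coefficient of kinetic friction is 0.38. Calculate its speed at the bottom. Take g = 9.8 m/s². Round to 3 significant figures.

v = 15.7 m/s

Work–energy: mg(L sinθ) − μ_k(mg cosθ)L = ½mv²
mgh = mgL sinθ = (0.0690)(9.8)(24.6)sin49.3° = 12.611 J
W_f = μ_k mg cosθ · L = (0.38)(0.0690)(9.8)cos49.3°·24.6 = 4.122 J
½mv² = 12.611 − 4.122 = 8.4892 J
v = √(2 × 8.4892/0.0690) = 15.69 m/s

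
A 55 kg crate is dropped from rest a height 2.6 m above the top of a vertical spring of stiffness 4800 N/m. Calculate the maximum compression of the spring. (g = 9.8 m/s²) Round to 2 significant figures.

x = 0.88 m

Take the reference level at the top of the uncompressed spring. At max compression the crate has fallen H + x and is momentarily at rest:
mg(H + x) = ½kx²
½(4800)x² − (55)(9.8)x − (55)(9.8)(2.6) = 0
2400x² − 539.0x − 1401 = 0
x = [539.0 + √(290521 + 1.3453e+07)]/(2 × 2400) = 0.8846 m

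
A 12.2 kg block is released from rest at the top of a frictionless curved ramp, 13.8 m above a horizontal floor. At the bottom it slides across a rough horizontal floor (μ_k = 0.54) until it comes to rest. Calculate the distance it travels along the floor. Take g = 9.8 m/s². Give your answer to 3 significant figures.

Energy at the top = energy at the end + work done against friction:
At rest all PE has been dissipated by friction: mgh = μ_k m g d
d = h/μ_k = 13.8/0.54 = 25.56 m

d = 25.6 m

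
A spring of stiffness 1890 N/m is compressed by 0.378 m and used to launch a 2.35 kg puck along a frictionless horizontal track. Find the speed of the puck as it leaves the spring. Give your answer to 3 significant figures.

v = 10.7 m/s

Spring PE converts entirely to kinetic energy: ½kx² = ½mv²
v = x√(k/m) = 0.378 × √(1890/2.35) = 10.72 m/s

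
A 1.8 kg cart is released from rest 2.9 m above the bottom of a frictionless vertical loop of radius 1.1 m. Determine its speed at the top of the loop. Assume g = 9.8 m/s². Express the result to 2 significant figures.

v = 3.7 m/s

Energy conservation: mgh = ½mv_top² + mg(2r)
v_top² = 2g(h − 2r) = 2(9.8)(2.9 − 2.200) = 13.72
v_top = 3.704 m/s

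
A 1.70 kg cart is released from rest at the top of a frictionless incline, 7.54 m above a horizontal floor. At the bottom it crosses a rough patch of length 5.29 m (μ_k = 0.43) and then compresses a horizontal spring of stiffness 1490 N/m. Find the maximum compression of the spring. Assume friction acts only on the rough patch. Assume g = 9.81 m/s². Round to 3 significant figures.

Initial energy: E₁ = mgh = (1.70)(9.81)(7.54) = 125.74 J
Friction removes W_f = μ_k mg d = (0.43)(1.70)(9.81)(5.29) = 37.94 J
Energy reaching the spring: E = 125.74 − 37.94 = 87.809 J
At max compression ½kx² = E ⇒ x = √(2E/k) = √(2 × 87.809/1490) = 0.3433 m

x = 0.343 m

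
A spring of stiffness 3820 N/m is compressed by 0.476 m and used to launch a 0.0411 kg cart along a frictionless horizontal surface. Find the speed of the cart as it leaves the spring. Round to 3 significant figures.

v = 145 m/s

The cart leaves the spring when the spring is at natural length, so ½kx² = ½mv²
v = x√(k/m) = 0.476 × √(3820/0.0411) = 145.1 m/s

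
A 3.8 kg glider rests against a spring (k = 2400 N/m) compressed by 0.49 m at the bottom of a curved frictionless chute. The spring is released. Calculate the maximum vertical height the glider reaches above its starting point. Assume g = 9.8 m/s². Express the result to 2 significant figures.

h = 7.7 m

All spring PE becomes gravitational PE at the highest point: ½kx² = mgh
h = kx²/(2mg) = (2400)(0.49)²/(2 × 3.8 × 9.8) = 7.737 m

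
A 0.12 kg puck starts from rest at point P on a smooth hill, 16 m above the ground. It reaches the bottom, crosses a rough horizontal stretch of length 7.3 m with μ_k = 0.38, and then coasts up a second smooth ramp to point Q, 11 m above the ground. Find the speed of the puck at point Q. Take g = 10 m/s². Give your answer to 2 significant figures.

Energy at P: mgh₁ = (0.12)(10)(16) = 19.200 J
Friction loss: W_f = μ_k mg d = 3.329 J
At Q: ½mv² + mgh₂ = mgh₁ − W_f
½mv² = 19.200 − 3.329 − 13.200 = 2.6712 J
v = √(2 × 2.6712/0.12) = 6.672 m/s

v = 6.7 m/s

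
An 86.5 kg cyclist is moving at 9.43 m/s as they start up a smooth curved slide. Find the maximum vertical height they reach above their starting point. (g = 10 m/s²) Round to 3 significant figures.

h = 4.45 m

By energy conservation, ½mv² = mgh
h = v²/(2g) = 9.43²/(2 × 10) = 4.446 m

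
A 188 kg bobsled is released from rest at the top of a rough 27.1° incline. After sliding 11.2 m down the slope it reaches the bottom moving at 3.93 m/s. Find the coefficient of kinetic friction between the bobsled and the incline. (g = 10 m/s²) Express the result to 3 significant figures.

mgh = ½mv² + μ_k (mg cosθ) L, with h = L sinθ
mgL sinθ = 9592.0 J; ½mv² = 1451.8 J
W_f = 9592.0 − 1451.8 = 8140 J
μ_k = W_f/(mg cosθ · L) = 8140/(1674 × 11.2) = 0.4343

μ_k = 0.434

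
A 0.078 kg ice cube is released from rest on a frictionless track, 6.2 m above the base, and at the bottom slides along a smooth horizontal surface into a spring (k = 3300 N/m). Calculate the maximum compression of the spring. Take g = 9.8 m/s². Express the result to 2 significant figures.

x = 0.054 m

Energy conservation (no friction) from release to max compression: mgh = ½kx²
x = √(2mgh/k) = √(2 × 0.078 × 9.8 × 6.2 / 3300) = 0.05359 m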